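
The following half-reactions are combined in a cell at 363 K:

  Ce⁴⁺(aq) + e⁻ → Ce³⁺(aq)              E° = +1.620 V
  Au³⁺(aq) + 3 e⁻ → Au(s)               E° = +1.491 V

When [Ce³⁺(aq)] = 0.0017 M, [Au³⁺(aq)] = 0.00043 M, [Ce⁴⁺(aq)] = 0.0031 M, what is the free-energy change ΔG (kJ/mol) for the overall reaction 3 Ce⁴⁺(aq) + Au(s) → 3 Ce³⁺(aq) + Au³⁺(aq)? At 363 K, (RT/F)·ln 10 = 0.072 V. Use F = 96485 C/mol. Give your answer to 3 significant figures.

−66.2 kJ/mol

E°cell = +1.620 − (+1.491) = +0.129 V; the balanced reaction transfers n = 3 electrons.
Here Q = ([Ce³⁺(aq)]^3·[Au³⁺(aq)]) / [Ce⁴⁺(aq)]^3 = 7.09×10^−5 (log Q = −4.149), giving E = +0.129 − (0.072/3)·(−4.149) = +0.2286 V.
Finally ΔG = −nFE = −(3)(96485 C/mol)(+0.2286 V) = −66.2 kJ/mol.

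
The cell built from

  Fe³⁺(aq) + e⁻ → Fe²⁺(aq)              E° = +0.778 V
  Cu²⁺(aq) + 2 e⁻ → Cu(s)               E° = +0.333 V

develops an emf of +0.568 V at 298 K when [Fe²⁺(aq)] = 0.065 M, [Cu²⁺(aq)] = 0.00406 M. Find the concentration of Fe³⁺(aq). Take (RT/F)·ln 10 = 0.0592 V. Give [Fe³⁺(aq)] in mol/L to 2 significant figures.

The Fe³⁺/Fe²⁺ couple has the larger reduction potential, so it is the cathode: E°cell = +0.778 − (+0.333) = +0.445 V and n = 2.
From the Nernst equation, log Q = n(E° − E)/0.0592 = 2·(+0.445 − (+0.568))/0.0592 = −4.155.
Balancing electrons gives 2 Fe³⁺(aq) + Cu(s) → 2 Fe²⁺(aq) + Cu²⁺(aq); thus Q = ([Fe²⁺(aq)]^2·[Cu²⁺(aq)]) / [Fe³⁺(aq)]^2.
Isolating [Fe³⁺(aq)] in Q = 10^{−4.155} yields log [Fe³⁺(aq)] = −0.305, i.e. 0.50 M.

0.50 M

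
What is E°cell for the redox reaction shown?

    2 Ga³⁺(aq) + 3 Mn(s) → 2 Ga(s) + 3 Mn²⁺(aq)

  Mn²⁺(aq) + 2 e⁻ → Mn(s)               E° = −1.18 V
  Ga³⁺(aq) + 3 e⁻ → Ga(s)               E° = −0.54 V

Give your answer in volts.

Ga³⁺(aq) gains electrons, so the Ga³⁺/Ga couple is the cathode; the Mn²⁺/Mn couple is the anode.
E°cell = E°(cathode) − E°(anode) = −0.54 − (−1.18) = +0.64 V.

+0.64 V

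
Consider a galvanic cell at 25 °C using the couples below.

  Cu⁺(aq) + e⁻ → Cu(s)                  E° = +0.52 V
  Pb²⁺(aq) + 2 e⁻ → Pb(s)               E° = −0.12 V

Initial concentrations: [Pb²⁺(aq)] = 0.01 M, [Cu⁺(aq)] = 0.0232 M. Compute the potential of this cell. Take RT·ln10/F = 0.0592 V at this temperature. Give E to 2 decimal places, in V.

Cu⁺/Cu is reduced (cathode, E° = +0.52 V) and Pb²⁺/Pb is oxidized (anode).
The standard potential is +0.52 − (−0.12) = +0.64 V and the balanced reaction transfers n = 2 electrons.
For the overall reaction 2 Cu⁺(aq) + Pb(s) → 2 Cu(s) + Pb²⁺(aq), Q = [Pb²⁺(aq)] / [Cu⁺(aq)]^2 = 18.6, giving log Q = 1.269.
E = E° − (0.0592/n)·log Q = +0.64 − (0.0592/2)(1.269) = +0.60 V.

+0.60 V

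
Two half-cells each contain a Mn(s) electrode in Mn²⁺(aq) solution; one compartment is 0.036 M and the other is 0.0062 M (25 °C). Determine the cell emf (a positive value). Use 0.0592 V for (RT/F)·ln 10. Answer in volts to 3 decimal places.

0.023 V

For a concentration cell E°cell = 0, since both electrodes use the same couple.
The compartment with the higher Mn²⁺(aq) concentration (0.036 M) acts as the cathode; ions are reduced there and produced at the dilute (0.0062 M) anode.
With n = 2, Ecell = −(0.0592/2)·log([dilute]/[conc]) = −(0.0592/2)·log(0.0062/0.036) = +0.023 V.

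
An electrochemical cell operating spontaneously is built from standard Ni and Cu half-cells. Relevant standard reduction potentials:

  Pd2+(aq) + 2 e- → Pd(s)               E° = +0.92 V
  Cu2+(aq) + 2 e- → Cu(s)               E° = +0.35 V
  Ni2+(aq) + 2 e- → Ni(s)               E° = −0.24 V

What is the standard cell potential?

+0.59 V

Of the two couples in this cell, the one with the more positive reduction potential is reduced at the cathode: here that is Cu²⁺/Cu (+0.35 V); Ni²⁺/Ni (−0.24 V) is the anode.
E°cell = E°(cathode) − E°(anode) = +0.35 − (−0.24) = +0.59 V.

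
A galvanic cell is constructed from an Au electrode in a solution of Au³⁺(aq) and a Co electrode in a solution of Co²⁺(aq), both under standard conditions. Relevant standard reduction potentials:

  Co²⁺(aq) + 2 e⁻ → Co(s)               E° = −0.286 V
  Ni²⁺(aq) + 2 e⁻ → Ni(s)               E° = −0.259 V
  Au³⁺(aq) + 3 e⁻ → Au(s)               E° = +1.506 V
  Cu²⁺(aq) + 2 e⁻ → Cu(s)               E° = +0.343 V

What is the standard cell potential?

Of the two couples in this cell, the one with the more positive reduction potential is reduced at the cathode: here that is Au³⁺/Au (+1.506 V); Co²⁺/Co (−0.286 V) is the anode.
E°cell = E°(cathode) − E°(anode) = +1.506 − (−0.286) = +1.792 V.

+1.792 V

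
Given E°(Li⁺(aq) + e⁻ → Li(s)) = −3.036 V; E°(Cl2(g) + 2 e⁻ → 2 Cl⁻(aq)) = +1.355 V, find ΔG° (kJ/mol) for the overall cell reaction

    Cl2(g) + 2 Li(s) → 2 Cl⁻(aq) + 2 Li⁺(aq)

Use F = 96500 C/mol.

−847 kJ/mol

In the reaction as written Cl2(g) is reduced, so the Cl₂/Cl⁻ couple is the cathode and Li⁺/Li is the anode.
E°cell = +1.355 − (−3.036) = +4.391 V; balancing electrons gives n = 2.
ΔG° = −nFE°cell = −(2)(96500)(+4.391) J/mol = −847 kJ/mol.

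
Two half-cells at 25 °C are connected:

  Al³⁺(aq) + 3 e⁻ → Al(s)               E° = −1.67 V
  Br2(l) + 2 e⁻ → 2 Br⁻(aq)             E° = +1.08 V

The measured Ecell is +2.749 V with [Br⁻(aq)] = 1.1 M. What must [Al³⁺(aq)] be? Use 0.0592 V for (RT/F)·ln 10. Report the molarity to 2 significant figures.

The Br₂/Br⁻ couple has the larger reduction potential, so it is the cathode: E°cell = +1.08 − (−1.67) = +2.75 V and n = 6.
From the Nernst equation, log Q = n(E° − E)/0.0592 = 6·(+2.75 − (+2.749))/0.0592 = 0.101.
Balancing electrons gives 3 Br2(l) + 2 Al(s) → 6 Br⁻(aq) + 2 Al³⁺(aq); thus Q = [Br⁻(aq)]^6·[Al³⁺(aq)]^2.
Substituting the known concentrations and solving, log [Al³⁺(aq)] = −0.074 and [Al³⁺(aq)] = 0.84 M.

0.84 M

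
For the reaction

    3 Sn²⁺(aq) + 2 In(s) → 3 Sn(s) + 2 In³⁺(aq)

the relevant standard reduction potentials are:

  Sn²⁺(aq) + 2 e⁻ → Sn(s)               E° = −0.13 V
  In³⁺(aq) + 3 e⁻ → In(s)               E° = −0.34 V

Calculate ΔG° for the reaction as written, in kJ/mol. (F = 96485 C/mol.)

−122 kJ/mol

In the reaction as written Sn²⁺(aq) is reduced, so the Sn²⁺/Sn couple is the cathode and In³⁺/In is the anode.
E°cell = −0.13 − (−0.34) = +0.21 V; balancing electrons gives n = 6.
ΔG° = −nFE°cell = −(6)(96485)(+0.21) J/mol = −122 kJ/mol.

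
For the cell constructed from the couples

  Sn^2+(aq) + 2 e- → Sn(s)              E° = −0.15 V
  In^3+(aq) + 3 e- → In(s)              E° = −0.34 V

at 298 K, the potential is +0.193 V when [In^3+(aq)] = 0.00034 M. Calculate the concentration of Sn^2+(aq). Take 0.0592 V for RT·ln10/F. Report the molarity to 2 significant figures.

With Sn²⁺/Sn at the cathode and In³⁺/In at the anode, E°cell = −0.15 − (−0.34) = +0.19 V (n = 6).
Rearranging E = E° − (0.0592/n)·log Q gives log Q = 6(+0.19 − (+0.193))/0.0592 = −0.304.
The balanced reaction is 3 Sn^2+(aq) + 2 In(s) → 3 Sn(s) + 2 In^3+(aq), so Q = [In^3+(aq)]^2 / [Sn^2+(aq)]^3.
Substituting the known concentrations and solving, log [Sn^2+(aq)] = −2.211 and [Sn^2+(aq)] = 0.0062 M.

0.0062 M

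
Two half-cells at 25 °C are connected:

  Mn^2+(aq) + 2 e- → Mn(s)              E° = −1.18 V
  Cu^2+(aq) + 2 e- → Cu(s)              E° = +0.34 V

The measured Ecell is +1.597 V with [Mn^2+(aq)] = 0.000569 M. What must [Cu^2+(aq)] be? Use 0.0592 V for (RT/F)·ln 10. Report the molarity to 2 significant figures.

0.23 M

The Cu²⁺/Cu couple has the larger reduction potential, so it is the cathode: E°cell = +0.34 − (−1.18) = +1.52 V and n = 2.
Rearranging E = E° − (0.0592/n)·log Q gives log Q = 2(+1.52 − (+1.597))/0.0592 = −2.601.
The balanced reaction is Cu^2+(aq) + Mn(s) → Cu(s) + Mn^2+(aq), so Q = [Mn^2+(aq)] / [Cu^2+(aq)].
Substituting the known concentrations and solving, log [Cu^2+(aq)] = −0.644 and [Cu^2+(aq)] = 0.23 M.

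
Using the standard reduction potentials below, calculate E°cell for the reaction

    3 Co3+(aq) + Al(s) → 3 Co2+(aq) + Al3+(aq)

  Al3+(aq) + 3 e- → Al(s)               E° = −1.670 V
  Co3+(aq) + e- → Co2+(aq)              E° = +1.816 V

Co3+(aq) gains electrons, so the Co³⁺/Co²⁺ couple is the cathode; the Al³⁺/Al couple is the anode.
E°cell = E°(cathode) − E°(anode) = +1.816 − (−1.670) = +3.486 V.
The positive value indicates the reaction is spontaneous as written.

+3.486 V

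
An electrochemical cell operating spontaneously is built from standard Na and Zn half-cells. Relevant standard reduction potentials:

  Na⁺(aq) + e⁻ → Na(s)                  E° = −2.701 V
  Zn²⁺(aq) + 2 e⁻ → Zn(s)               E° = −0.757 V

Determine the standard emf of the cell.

+1.944 V

The Zn²⁺/Zn couple has the higher E°, so Zn ion is reduced (cathode) and Na is oxidized (anode).
E°cell = E°(cathode) − E°(anode) = −0.757 − (−2.701) = +1.944 V.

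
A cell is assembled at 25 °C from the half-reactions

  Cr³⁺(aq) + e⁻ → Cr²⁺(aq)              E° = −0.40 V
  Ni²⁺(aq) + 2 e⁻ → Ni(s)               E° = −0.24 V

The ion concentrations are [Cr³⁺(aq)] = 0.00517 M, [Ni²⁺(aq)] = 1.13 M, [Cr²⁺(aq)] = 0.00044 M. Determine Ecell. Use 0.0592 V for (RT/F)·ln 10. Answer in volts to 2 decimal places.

+0.10 V

Since E°(Ni²⁺/Ni) > E°(Cr³⁺/Cr²⁺), Ni²⁺/Ni serves as the cathode.
E°cell = −0.24 − (−0.40) = +0.16 V, with n = 2 electrons transferred.
Balancing gives Ni²⁺(aq) + 2 Cr²⁺(aq) → Ni(s) + 2 Cr³⁺(aq); hence Q = [Cr³⁺(aq)]^2 / ([Ni²⁺(aq)]·[Cr²⁺(aq)]^2) = 122 (log Q = 2.087).
E = E° − (0.0592/n)·log Q = +0.16 − (0.0592/2)(2.087) = +0.10 V.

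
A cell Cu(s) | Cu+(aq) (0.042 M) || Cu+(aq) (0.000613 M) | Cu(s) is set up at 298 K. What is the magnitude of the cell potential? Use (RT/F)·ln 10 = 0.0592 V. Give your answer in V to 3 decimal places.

For a concentration cell E°cell = 0, since both electrodes use the same couple.
The compartment with the higher Cu+(aq) concentration (0.042 M) acts as the cathode; ions are reduced there and produced at the dilute (0.000613 M) anode.
With n = 1, Ecell = −(0.0592/1)·log([dilute]/[conc]) = −(0.0592/1)·log(0.000613/0.042) = +0.109 V.

0.109 V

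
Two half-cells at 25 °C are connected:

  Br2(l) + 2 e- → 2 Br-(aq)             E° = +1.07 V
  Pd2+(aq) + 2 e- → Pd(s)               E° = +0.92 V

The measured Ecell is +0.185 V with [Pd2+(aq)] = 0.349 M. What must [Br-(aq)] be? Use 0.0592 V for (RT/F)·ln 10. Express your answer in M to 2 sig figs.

The Br₂/Br⁻ couple has the larger reduction potential, so it is the cathode: E°cell = +1.07 − (+0.92) = +0.15 V and n = 2.
From the Nernst equation, log Q = n(E° − E)/0.0592 = 2·(+0.15 − (+0.185))/0.0592 = −1.182.
Balancing electrons gives Br2(l) + Pd(s) → 2 Br-(aq) + Pd2+(aq); thus Q = [Br-(aq)]^2·[Pd2+(aq)].
Solving for the unknown gives log [Br-(aq)] = −0.362, so [Br-(aq)] ≈ 0.43 M.

0.43 M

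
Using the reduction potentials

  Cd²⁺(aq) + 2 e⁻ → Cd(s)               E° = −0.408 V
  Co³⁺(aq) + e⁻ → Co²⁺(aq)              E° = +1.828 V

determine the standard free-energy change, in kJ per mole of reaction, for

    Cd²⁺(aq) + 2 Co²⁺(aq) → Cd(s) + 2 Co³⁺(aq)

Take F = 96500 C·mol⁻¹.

+432 kJ/mol

In the reaction as written Cd²⁺(aq) is reduced, so the Cd²⁺/Cd couple is the cathode and Co³⁺/Co²⁺ is the anode.
E°cell = −0.408 − (+1.828) = −2.236 V; balancing electrons gives n = 2.
ΔG° = −nFE°cell = −(2)(96500)(−2.236) J/mol = +432 kJ/mol.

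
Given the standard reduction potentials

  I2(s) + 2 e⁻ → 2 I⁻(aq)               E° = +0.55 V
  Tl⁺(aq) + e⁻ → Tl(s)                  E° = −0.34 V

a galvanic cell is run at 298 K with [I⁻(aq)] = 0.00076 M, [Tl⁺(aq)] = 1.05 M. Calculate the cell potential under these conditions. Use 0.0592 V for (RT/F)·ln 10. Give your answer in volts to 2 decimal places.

+1.07 V

I₂/I⁻ is reduced (cathode, E° = +0.55 V) and Tl⁺/Tl is oxidized (anode).
E°cell = +0.55 − (−0.34) = +0.89 V, with n = 2 electrons transferred.
Balancing gives I2(s) + 2 Tl(s) → 2 I⁻(aq) + 2 Tl⁺(aq); hence Q = [I⁻(aq)]^2·[Tl⁺(aq)]^2 = 6.37×10^−7 (log Q = −6.196).
By the Nernst equation, E = +0.89 − (0.0592/2)·(−6.196) = +1.07 V.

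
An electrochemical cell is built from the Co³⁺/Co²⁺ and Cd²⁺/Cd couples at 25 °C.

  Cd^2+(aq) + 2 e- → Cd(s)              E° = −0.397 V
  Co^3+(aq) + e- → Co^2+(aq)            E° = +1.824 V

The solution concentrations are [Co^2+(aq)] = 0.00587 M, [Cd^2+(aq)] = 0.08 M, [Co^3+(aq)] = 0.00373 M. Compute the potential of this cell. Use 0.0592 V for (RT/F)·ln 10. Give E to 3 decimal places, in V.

+2.242 V

The Co³⁺/Co²⁺ couple has the more positive E°, so it is the cathode; Cd²⁺/Cd is the anode.
E°cell = +1.824 − (−0.397) = +2.221 V, with n = 2 electrons transferred.
Balancing gives 2 Co^3+(aq) + Cd(s) → 2 Co^2+(aq) + Cd^2+(aq); hence Q = ([Co^2+(aq)]^2·[Cd^2+(aq)]) / [Co^3+(aq)]^2 = 0.198 (log Q = −0.703).
Applying E = E° − (RT ln10/nF)·log Q gives +2.221 − (0.0592/2)(−0.703) = +2.242 V.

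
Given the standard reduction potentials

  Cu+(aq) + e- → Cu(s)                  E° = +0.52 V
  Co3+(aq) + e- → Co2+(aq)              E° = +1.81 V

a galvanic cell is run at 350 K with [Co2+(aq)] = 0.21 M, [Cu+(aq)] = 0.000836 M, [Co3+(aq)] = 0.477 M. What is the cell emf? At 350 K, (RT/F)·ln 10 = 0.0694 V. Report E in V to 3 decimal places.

+1.528 V

Since E°(Co³⁺/Co²⁺) > E°(Cu⁺/Cu), Co³⁺/Co²⁺ serves as the cathode.
The standard potential is +1.81 − (+0.52) = +1.29 V and the balanced reaction transfers n = 1 electron.
Balancing gives Co3+(aq) + Cu(s) → Co2+(aq) + Cu+(aq); hence Q = ([Co2+(aq)]·[Cu+(aq)]) / [Co3+(aq)] = 0.000368 (log Q = −3.434).
Applying E = E° − (RT ln10/nF)·log Q gives +1.29 − (0.0694/1)(−3.434) = +1.528 V.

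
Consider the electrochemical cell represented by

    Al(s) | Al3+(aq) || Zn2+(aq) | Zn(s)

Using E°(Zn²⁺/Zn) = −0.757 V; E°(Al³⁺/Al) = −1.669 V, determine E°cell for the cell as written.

+0.912 V

By convention the left-hand electrode in cell notation is the anode (oxidation) and the right-hand electrode is the cathode (reduction).
E°cell = E°(right) − E°(left) = −0.757 − (−1.669) = +0.912 V.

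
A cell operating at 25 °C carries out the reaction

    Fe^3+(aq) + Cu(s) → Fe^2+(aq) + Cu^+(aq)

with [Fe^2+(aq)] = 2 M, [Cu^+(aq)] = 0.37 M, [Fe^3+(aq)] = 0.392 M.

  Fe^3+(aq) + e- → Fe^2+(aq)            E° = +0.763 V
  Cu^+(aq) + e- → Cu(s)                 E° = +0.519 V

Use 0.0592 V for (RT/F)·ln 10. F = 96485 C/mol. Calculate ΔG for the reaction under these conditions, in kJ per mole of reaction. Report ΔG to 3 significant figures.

E°cell = +0.763 − (+0.519) = +0.244 V; the balanced reaction transfers n = 1 electron.
Q = ([Fe^2+(aq)]·[Cu^+(aq)]) / [Fe^3+(aq)] = 1.89, so log Q = 0.276 and E = +0.244 − (0.0592/1)(0.276) = +0.2277 V.
Then ΔG = −nFE = −1 × 96485 × +0.2277 J/mol = −22.0 kJ/mol.

−22.0 kJ/mol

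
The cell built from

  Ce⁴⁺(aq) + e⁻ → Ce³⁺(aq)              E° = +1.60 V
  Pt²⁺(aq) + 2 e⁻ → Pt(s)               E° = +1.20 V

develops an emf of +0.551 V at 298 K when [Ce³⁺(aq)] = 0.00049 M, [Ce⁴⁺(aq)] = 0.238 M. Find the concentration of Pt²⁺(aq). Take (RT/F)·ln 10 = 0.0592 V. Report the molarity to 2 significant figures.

The Ce⁴⁺/Ce³⁺ couple has the larger reduction potential, so it is the cathode: E°cell = +1.60 − (+1.20) = +0.40 V and n = 2.
Since E = E° − (0.0592/n)·log Q, log Q = n(E° − E)/0.0592 = −5.101.
The balanced reaction is 2 Ce⁴⁺(aq) + Pt(s) → 2 Ce³⁺(aq) + Pt²⁺(aq), so Q = ([Ce³⁺(aq)]^2·[Pt²⁺(aq)]) / [Ce⁴⁺(aq)]^2.
Solving for the unknown gives log [Pt²⁺(aq)] = 0.272, so [Pt²⁺(aq)] ≈ 1.9 M.

1.9 M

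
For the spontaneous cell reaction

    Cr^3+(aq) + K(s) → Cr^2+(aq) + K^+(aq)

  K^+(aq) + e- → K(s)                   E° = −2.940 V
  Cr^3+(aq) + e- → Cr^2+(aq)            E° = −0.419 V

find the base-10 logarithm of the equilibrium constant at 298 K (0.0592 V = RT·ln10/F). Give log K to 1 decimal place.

log K = 42.6

The Cr³⁺/Cr²⁺ couple is reduced (cathode); E°cell = −0.419 − (−2.940) = +2.521 V with n = 1.
At equilibrium E = 0, so log K = nE°cell / 0.0592 = (1)(+2.521) / 0.0592 = 42.6.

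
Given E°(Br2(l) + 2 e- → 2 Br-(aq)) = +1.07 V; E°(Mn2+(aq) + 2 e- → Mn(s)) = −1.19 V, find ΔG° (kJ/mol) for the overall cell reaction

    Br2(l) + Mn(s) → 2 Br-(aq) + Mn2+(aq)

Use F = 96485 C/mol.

In the reaction as written Br2(l) is reduced, so the Br₂/Br⁻ couple is the cathode and Mn²⁺/Mn is the anode.
E°cell = +1.07 − (−1.19) = +2.26 V; balancing electrons gives n = 2.
ΔG° = −nFE°cell = −(2)(96485)(+2.26) J/mol = −436 kJ/mol.

−436 kJ/mol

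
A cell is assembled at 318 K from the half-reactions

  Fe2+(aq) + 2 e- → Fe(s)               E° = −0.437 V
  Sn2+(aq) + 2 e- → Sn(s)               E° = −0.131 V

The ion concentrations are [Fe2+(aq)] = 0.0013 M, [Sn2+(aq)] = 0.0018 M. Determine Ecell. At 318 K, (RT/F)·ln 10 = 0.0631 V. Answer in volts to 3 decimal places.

Since E°(Sn²⁺/Sn) > E°(Fe²⁺/Fe), Sn²⁺/Sn serves as the cathode.
The standard potential is −0.131 − (−0.437) = +0.306 V and the balanced reaction transfers n = 2 electrons.
For the overall reaction Sn2+(aq) + Fe(s) → Sn(s) + Fe2+(aq), Q = [Fe2+(aq)] / [Sn2+(aq)] = 0.722, giving log Q = −0.141.
E = E° − (0.0631/n)·log Q = +0.306 − (0.0631/2)(−0.141) = +0.310 V.

+0.310 V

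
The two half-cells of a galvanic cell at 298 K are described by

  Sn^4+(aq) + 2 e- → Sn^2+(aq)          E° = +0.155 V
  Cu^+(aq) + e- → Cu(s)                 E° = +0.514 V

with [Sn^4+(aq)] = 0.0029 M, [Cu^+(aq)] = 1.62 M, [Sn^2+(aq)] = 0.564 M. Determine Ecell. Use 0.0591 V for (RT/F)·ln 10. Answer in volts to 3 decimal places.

+0.439 V

Since E°(Cu⁺/Cu) > E°(Sn⁴⁺/Sn²⁺), Cu⁺/Cu serves as the cathode.
The standard potential is +0.514 − (+0.155) = +0.359 V and the balanced reaction transfers n = 2 electrons.
Balancing gives 2 Cu^+(aq) + Sn^2+(aq) → 2 Cu(s) + Sn^4+(aq); hence Q = [Sn^4+(aq)] / ([Cu^+(aq)]^2·[Sn^2+(aq)]) = 0.00196 (log Q = −2.708).
By the Nernst equation, E = +0.359 − (0.0591/2)·(−2.708) = +0.439 V.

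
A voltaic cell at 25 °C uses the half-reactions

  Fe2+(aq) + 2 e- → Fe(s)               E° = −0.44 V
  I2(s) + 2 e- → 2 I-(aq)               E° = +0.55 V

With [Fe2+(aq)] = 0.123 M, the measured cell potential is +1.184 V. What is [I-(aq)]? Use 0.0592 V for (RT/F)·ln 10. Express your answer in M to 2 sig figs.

0.0015 M

The I₂/I⁻ couple has the larger reduction potential, so it is the cathode: E°cell = +0.55 − (−0.44) = +0.99 V and n = 2.
From the Nernst equation, log Q = n(E° − E)/0.0592 = 2·(+0.99 − (+1.184))/0.0592 = −6.554.
Balancing electrons gives I2(s) + Fe(s) → 2 I-(aq) + Fe2+(aq); thus Q = [I-(aq)]^2·[Fe2+(aq)].
Isolating [I-(aq)] in Q = 10^{−6.554} yields log [I-(aq)] = −2.822, i.e. 0.0015 M.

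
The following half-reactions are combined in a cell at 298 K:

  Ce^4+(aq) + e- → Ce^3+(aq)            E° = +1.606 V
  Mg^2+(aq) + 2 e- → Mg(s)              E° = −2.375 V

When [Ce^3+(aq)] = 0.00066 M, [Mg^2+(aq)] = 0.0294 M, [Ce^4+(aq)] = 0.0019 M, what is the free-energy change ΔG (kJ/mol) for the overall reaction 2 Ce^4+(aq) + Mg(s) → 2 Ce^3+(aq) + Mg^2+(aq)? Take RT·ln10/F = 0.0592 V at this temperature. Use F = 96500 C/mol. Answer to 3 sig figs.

The standard cell potential is +1.606 − (−2.375) = +3.981 V, with n = 2 electrons in the balanced equation.
Here Q = ([Ce^3+(aq)]^2·[Mg^2+(aq)]) / [Ce^4+(aq)]^2 = 0.00355 (log Q = −2.450), giving E = +3.981 − (0.0592/2)·(−2.450) = +4.0535 V.
Finally ΔG = −nFE = −(2)(96500 C/mol)(+4.0535 V) = −782 kJ/mol.

−782 kJ/mol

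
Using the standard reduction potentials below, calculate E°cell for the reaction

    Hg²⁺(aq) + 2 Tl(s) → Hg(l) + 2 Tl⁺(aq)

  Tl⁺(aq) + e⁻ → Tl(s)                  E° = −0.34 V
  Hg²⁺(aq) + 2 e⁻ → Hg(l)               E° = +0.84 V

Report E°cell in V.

In the reaction as written, Hg²⁺(aq) is reduced (cathode) and Tl⁺(aq) is produced by oxidation at the anode.
E°cell = E°(cathode) − E°(anode) = +0.84 − (−0.34) = +1.18 V.

+1.18 V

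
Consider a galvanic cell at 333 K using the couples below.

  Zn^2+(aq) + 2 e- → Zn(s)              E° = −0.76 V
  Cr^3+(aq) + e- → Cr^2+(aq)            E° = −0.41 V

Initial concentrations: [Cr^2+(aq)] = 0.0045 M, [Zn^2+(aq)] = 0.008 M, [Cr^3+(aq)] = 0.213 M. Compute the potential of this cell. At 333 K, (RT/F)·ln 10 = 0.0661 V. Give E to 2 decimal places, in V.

+0.53 V

Since E°(Cr³⁺/Cr²⁺) > E°(Zn²⁺/Zn), Cr³⁺/Cr²⁺ serves as the cathode.
E°cell = E°cat − E°an = −0.41 − (−0.76) = +0.35 V; n = 2.
The balanced reaction is 2 Cr^3+(aq) + Zn(s) → 2 Cr^2+(aq) + Zn^2+(aq), so Q = ([Cr^2+(aq)]^2·[Zn^2+(aq)]) / [Cr^3+(aq)]^2 = 3.57×10^−6 and log Q = −5.447.
Applying E = E° − (RT ln10/nF)·log Q gives +0.35 − (0.0661/2)(−5.447) = +0.53 V.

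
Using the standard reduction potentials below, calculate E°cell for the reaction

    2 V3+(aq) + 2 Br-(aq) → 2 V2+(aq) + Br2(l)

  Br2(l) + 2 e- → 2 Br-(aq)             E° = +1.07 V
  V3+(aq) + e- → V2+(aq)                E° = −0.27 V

V3+(aq) gains electrons, so the V³⁺/V²⁺ couple is the cathode; the Br₂/Br⁻ couple is the anode.
E°cell = E°(cathode) − E°(anode) = −0.27 − (+1.07) = −1.34 V.

−1.34 V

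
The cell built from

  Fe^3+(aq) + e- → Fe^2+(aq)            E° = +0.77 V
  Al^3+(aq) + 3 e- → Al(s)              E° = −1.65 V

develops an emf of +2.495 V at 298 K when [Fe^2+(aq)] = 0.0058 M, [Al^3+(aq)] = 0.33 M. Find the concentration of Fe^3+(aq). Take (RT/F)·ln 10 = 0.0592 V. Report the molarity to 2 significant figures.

0.074 M

Fe³⁺/Fe²⁺ is the cathode (higher E°); E°cell = +0.77 − (−1.65) = +2.42 V with n = 3.
Rearranging E = E° − (0.0592/n)·log Q gives log Q = 3(+2.42 − (+2.495))/0.0592 = −3.801.
The balanced reaction is 3 Fe^3+(aq) + Al(s) → 3 Fe^2+(aq) + Al^3+(aq), so Q = ([Fe^2+(aq)]^3·[Al^3+(aq)]) / [Fe^3+(aq)]^3.
Isolating [Fe^3+(aq)] in Q = 10^{−3.801} yields log [Fe^3+(aq)] = −1.130, i.e. 0.074 M.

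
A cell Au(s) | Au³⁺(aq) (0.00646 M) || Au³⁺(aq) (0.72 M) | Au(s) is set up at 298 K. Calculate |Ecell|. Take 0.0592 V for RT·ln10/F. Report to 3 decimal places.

0.040 V

For a concentration cell E°cell = 0, since both electrodes use the same couple.
The compartment with the higher Au³⁺(aq) concentration (0.72 M) acts as the cathode; ions are reduced there and produced at the dilute (0.00646 M) anode.
With n = 3, Ecell = −(0.0592/3)·log([dilute]/[conc]) = −(0.0592/3)·log(0.00646/0.72) = +0.040 V.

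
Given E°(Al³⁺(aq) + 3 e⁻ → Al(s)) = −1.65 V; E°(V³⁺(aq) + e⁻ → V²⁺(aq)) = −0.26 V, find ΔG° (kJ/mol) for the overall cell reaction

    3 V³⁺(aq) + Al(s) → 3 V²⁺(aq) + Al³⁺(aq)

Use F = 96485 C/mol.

−402 kJ/mol

In the reaction as written V³⁺(aq) is reduced, so the V³⁺/V²⁺ couple is the cathode and Al³⁺/Al is the anode.
E°cell = −0.26 − (−1.65) = +1.39 V; balancing electrons gives n = 3.
ΔG° = −nFE°cell = −(3)(96485)(+1.39) J/mol = −402 kJ/mol.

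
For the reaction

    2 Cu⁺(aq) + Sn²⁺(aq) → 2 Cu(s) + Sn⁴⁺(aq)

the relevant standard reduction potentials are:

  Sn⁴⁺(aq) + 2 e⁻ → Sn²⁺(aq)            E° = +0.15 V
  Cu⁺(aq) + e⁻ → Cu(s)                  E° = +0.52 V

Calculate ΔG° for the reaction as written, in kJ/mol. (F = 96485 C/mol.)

In the reaction as written Cu⁺(aq) is reduced, so the Cu⁺/Cu couple is the cathode and Sn⁴⁺/Sn²⁺ is the anode.
E°cell = +0.52 − (+0.15) = +0.37 V; balancing electrons gives n = 2.
ΔG° = −nFE°cell = −(2)(96485)(+0.37) J/mol = −71.4 kJ/mol.

−71.4 kJ/mol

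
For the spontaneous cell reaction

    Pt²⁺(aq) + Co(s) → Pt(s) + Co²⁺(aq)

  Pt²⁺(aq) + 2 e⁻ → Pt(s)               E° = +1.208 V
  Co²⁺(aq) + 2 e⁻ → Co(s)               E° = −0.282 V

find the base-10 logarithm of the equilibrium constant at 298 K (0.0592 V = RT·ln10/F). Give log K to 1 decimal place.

log K = 50.3

The Pt²⁺/Pt couple is reduced (cathode); E°cell = +1.208 − (−0.282) = +1.490 V with n = 2.
At equilibrium E = 0, so log K = nE°cell / 0.0592 = (2)(+1.490) / 0.0592 = 50.3.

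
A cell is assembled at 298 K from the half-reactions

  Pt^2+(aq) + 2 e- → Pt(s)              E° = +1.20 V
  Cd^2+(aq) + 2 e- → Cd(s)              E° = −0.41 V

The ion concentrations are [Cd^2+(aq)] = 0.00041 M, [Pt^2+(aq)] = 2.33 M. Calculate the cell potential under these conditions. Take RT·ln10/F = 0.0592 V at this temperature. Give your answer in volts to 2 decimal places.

+1.72 V

The Pt²⁺/Pt couple has the more positive E°, so it is the cathode; Cd²⁺/Cd is the anode.
The standard potential is +1.20 − (−0.41) = +1.61 V and the balanced reaction transfers n = 2 electrons.
The balanced reaction is Pt^2+(aq) + Cd(s) → Pt(s) + Cd^2+(aq), so Q = [Cd^2+(aq)] / [Pt^2+(aq)] = 0.000176 and log Q = −3.755.
By the Nernst equation, E = +1.61 − (0.0592/2)·(−3.755) = +1.72 V.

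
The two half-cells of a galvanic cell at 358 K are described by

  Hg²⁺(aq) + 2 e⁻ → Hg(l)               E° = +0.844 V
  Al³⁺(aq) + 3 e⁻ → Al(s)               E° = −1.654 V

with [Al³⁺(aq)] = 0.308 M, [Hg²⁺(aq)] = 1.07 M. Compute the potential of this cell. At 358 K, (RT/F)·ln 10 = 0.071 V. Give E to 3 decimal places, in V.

+2.511 V

Hg²⁺/Hg is reduced (cathode, E° = +0.844 V) and Al³⁺/Al is oxidized (anode).
The standard potential is +0.844 − (−1.654) = +2.498 V and the balanced reaction transfers n = 6 electrons.
The balanced reaction is 3 Hg²⁺(aq) + 2 Al(s) → 3 Hg(l) + 2 Al³⁺(aq), so Q = [Al³⁺(aq)]^2 / [Hg²⁺(aq)]^3 = 0.0774 and log Q = −1.111.
Applying E = E° − (RT ln10/nF)·log Q gives +2.498 − (0.071/6)(−1.111) = +2.511 V.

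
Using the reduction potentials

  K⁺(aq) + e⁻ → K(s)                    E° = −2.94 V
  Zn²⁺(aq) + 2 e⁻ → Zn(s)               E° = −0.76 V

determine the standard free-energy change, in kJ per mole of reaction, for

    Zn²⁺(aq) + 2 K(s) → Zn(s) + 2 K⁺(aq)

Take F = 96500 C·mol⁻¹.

In the reaction as written Zn²⁺(aq) is reduced, so the Zn²⁺/Zn couple is the cathode and K⁺/K is the anode.
E°cell = −0.76 − (−2.94) = +2.18 V; balancing electrons gives n = 2.
ΔG° = −nFE°cell = −(2)(96500)(+2.18) J/mol = −421 kJ/mol.

−421 kJ/mol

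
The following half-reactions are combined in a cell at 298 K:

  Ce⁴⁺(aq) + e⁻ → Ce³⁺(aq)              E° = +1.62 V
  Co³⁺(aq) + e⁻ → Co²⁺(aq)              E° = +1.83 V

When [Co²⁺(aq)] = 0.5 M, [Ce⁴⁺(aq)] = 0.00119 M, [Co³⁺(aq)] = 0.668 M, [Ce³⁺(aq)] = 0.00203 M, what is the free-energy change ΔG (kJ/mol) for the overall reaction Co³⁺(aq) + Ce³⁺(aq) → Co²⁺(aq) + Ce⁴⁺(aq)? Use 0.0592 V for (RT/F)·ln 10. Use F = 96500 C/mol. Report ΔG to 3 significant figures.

−22.3 kJ/mol

The standard cell potential is +1.83 − (+1.62) = +0.21 V, with n = 1 electron in the balanced equation.
Here Q = ([Co²⁺(aq)]·[Ce⁴⁺(aq)]) / ([Co³⁺(aq)]·[Ce³⁺(aq)]) = 0.439 (log Q = −0.358), giving E = +0.21 − (0.0592/1)·(−0.358) = +0.2312 V.
Finally ΔG = −nFE = −(1)(96500 C/mol)(+0.2312 V) = −22.3 kJ/mol.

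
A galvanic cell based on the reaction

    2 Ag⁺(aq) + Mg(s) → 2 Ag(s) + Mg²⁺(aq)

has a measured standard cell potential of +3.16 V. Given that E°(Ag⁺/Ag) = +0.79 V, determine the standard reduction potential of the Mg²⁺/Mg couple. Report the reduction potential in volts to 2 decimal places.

−2.37 V

In the reaction as written the Ag⁺/Ag couple is reduced (cathode) and Mg²⁺/Mg is oxidized (anode), so E°cell = E°(Ag⁺/Ag) − E°(Mg²⁺/Mg).
E°(Mg²⁺/Mg) = E°(cathode) − E°cell = +0.79 − (+3.16) = −2.37 V.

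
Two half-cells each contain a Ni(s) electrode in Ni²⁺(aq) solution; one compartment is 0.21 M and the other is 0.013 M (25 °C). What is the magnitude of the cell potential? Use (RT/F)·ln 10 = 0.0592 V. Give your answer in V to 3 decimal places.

0.036 V

For a concentration cell E°cell = 0, since both electrodes use the same couple.
The compartment with the higher Ni²⁺(aq) concentration (0.21 M) acts as the cathode; ions are reduced there and produced at the dilute (0.013 M) anode.
With n = 2, Ecell = −(0.0592/2)·log([dilute]/[conc]) = −(0.0592/2)·log(0.013/0.21) = +0.036 V.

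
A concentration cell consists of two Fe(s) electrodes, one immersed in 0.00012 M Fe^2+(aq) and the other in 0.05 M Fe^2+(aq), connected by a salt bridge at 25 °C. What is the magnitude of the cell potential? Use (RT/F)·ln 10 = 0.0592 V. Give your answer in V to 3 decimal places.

0.078 V

For a concentration cell E°cell = 0, since both electrodes use the same couple.
The compartment with the higher Fe^2+(aq) concentration (0.05 M) acts as the cathode; ions are reduced there and produced at the dilute (0.00012 M) anode.
With n = 2, Ecell = −(0.0592/2)·log([dilute]/[conc]) = −(0.0592/2)·log(0.00012/0.05) = +0.078 V.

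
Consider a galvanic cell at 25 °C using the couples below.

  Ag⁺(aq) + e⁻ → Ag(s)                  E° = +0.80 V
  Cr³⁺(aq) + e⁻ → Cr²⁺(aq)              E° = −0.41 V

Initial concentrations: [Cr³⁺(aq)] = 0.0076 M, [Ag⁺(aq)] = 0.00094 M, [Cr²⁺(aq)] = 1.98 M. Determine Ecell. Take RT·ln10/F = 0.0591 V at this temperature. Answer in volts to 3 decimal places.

+1.174 V

Since E°(Ag⁺/Ag) > E°(Cr³⁺/Cr²⁺), Ag⁺/Ag serves as the cathode.
E°cell = +0.80 − (−0.41) = +1.21 V, with n = 1 electron transferred.
Balancing gives Ag⁺(aq) + Cr²⁺(aq) → Ag(s) + Cr³⁺(aq); hence Q = [Cr³⁺(aq)] / ([Ag⁺(aq)]·[Cr²⁺(aq)]) = 4.08 (log Q = 0.611).
By the Nernst equation, E = +1.21 − (0.0591/1)·(0.611) = +1.174 V.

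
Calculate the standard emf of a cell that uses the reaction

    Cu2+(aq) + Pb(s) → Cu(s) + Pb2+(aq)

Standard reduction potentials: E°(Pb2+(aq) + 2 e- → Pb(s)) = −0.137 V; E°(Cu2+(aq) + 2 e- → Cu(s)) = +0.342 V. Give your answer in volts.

+0.479 V

Cu2+(aq) gains electrons, so the Cu²⁺/Cu couple is the cathode; the Pb²⁺/Pb couple is the anode.
E°cell = E°(cathode) − E°(anode) = +0.342 − (−0.137) = +0.479 V.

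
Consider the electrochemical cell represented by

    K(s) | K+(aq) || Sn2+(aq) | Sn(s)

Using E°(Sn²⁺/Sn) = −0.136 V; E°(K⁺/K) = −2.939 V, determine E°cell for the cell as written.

By convention the left-hand electrode in cell notation is the anode (oxidation) and the right-hand electrode is the cathode (reduction).
E°cell = E°(right) − E°(left) = −0.136 − (−2.939) = +2.803 V.

+2.803 V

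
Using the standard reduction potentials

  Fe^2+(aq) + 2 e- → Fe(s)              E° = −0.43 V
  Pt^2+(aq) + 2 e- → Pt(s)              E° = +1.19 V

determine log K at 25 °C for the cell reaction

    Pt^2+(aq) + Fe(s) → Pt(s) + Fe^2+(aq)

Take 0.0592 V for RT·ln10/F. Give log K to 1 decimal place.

log K = 54.7

The Pt²⁺/Pt couple is reduced (cathode); E°cell = +1.19 − (−0.43) = +1.62 V with n = 2.
At equilibrium E = 0, so log K = nE°cell / 0.0592 = (2)(+1.62) / 0.0592 = 54.7.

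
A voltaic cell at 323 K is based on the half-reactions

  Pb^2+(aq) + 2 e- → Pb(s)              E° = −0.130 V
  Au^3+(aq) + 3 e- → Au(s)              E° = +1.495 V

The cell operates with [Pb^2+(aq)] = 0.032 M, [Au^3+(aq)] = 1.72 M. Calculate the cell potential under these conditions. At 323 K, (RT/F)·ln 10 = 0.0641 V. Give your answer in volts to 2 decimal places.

+1.68 V

Since E°(Au³⁺/Au) > E°(Pb²⁺/Pb), Au³⁺/Au serves as the cathode.
The standard potential is +1.495 − (−0.130) = +1.625 V and the balanced reaction transfers n = 6 electrons.
For the overall reaction 2 Au^3+(aq) + 3 Pb(s) → 2 Au(s) + 3 Pb^2+(aq), Q = [Pb^2+(aq)]^3 / [Au^3+(aq)]^2 = 1.11×10^−5, giving log Q = −4.956.
E = E° − (0.0641/n)·log Q = +1.625 − (0.0641/6)(−4.956) = +1.68 V.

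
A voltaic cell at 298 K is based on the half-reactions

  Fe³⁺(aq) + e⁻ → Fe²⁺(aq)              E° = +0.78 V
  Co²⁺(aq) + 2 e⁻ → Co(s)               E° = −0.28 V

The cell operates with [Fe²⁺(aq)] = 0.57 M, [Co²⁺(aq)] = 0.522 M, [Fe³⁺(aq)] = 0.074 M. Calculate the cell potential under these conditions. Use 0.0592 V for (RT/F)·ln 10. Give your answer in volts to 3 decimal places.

+1.016 V

Since E°(Fe³⁺/Fe²⁺) > E°(Co²⁺/Co), Fe³⁺/Fe²⁺ serves as the cathode.
E°cell = E°cat − E°an = +0.78 − (−0.28) = +1.06 V; n = 2.
For the overall reaction 2 Fe³⁺(aq) + Co(s) → 2 Fe²⁺(aq) + Co²⁺(aq), Q = ([Fe²⁺(aq)]^2·[Co²⁺(aq)]) / [Fe³⁺(aq)]^2 = 31, giving log Q = 1.491.
Applying E = E° − (RT ln10/nF)·log Q gives +1.06 − (0.0592/2)(1.491) = +1.016 V.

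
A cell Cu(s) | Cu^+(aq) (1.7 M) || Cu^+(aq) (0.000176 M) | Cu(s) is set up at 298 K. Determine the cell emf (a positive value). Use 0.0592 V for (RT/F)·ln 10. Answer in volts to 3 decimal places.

0.236 V

For a concentration cell E°cell = 0, since both electrodes use the same couple.
The compartment with the higher Cu^+(aq) concentration (1.7 M) acts as the cathode; ions are reduced there and produced at the dilute (0.000176 M) anode.
With n = 1, Ecell = −(0.0592/1)·log([dilute]/[conc]) = −(0.0592/1)·log(0.000176/1.7) = +0.236 V.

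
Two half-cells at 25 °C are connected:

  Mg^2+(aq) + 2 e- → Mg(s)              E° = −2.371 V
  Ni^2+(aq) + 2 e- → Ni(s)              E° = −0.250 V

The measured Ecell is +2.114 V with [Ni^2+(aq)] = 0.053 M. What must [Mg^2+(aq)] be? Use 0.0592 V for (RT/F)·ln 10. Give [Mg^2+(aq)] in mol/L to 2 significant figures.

The Ni²⁺/Ni couple has the larger reduction potential, so it is the cathode: E°cell = −0.250 − (−2.371) = +2.121 V and n = 2.
Rearranging E = E° − (0.0592/n)·log Q gives log Q = 2(+2.121 − (+2.114))/0.0592 = 0.236.
Balancing electrons gives Ni^2+(aq) + Mg(s) → Ni(s) + Mg^2+(aq); thus Q = [Mg^2+(aq)] / [Ni^2+(aq)].
Isolating [Mg^2+(aq)] in Q = 10^{0.236} yields log [Mg^2+(aq)] = −1.040, i.e. 0.091 M.

0.091 M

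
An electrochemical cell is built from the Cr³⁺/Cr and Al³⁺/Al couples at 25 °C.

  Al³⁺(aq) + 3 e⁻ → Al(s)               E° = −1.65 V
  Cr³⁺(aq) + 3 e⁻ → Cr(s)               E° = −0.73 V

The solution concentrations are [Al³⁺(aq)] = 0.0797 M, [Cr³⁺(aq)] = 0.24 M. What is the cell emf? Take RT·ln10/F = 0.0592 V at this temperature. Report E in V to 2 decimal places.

+0.93 V

The Cr³⁺/Cr couple has the more positive E°, so it is the cathode; Al³⁺/Al is the anode.
The standard potential is −0.73 − (−1.65) = +0.92 V and the balanced reaction transfers n = 3 electrons.
The balanced reaction is Cr³⁺(aq) + Al(s) → Cr(s) + Al³⁺(aq), so Q = [Al³⁺(aq)] / [Cr³⁺(aq)] = 0.332 and log Q = −0.479.
E = E° − (0.0592/n)·log Q = +0.92 − (0.0592/3)(−0.479) = +0.93 V.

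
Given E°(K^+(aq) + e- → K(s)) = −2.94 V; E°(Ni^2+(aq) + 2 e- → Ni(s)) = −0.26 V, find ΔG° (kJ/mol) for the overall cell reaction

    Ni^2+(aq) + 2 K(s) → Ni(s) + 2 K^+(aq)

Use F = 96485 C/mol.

−517 kJ/mol

In the reaction as written Ni^2+(aq) is reduced, so the Ni²⁺/Ni couple is the cathode and K⁺/K is the anode.
E°cell = −0.26 − (−2.94) = +2.68 V; balancing electrons gives n = 2.
ΔG° = −nFE°cell = −(2)(96485)(+2.68) J/mol = −517 kJ/mol.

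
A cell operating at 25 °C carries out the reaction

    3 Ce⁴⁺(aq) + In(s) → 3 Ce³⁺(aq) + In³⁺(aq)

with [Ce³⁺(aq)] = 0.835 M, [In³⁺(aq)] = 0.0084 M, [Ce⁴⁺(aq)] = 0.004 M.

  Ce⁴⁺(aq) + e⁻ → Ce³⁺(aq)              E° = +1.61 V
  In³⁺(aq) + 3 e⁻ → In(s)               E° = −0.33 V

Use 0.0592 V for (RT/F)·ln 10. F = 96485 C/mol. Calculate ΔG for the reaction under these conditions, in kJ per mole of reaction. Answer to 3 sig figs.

The standard cell potential is +1.61 − (−0.33) = +1.94 V, with n = 3 electrons in the balanced equation.
The reaction quotient is ([Ce³⁺(aq)]^3·[In³⁺(aq)]) / [Ce⁴⁺(aq)]^3 = 7.64×10^4; by Nernst, E = +1.94 − (0.0592/3)(4.883) = +1.8436 V.
ΔG = −nFE = −(3)(96485)(+1.8436) J/mol = −534 kJ/mol.

−534 kJ/mol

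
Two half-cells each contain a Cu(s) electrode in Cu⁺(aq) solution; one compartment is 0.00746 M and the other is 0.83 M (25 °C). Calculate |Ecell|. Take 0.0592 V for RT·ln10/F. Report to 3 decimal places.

For a concentration cell E°cell = 0, since both electrodes use the same couple.
The compartment with the higher Cu⁺(aq) concentration (0.83 M) acts as the cathode; ions are reduced there and produced at the dilute (0.00746 M) anode.
With n = 1, Ecell = −(0.0592/1)·log([dilute]/[conc]) = −(0.0592/1)·log(0.00746/0.83) = +0.121 V.

0.121 V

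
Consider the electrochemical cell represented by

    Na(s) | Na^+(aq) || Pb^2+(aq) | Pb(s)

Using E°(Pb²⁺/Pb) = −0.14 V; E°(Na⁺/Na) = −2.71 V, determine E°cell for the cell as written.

+2.57 V

By convention the left-hand electrode in cell notation is the anode (oxidation) and the right-hand electrode is the cathode (reduction).
E°cell = E°(right) − E°(left) = −0.14 − (−2.71) = +2.57 V.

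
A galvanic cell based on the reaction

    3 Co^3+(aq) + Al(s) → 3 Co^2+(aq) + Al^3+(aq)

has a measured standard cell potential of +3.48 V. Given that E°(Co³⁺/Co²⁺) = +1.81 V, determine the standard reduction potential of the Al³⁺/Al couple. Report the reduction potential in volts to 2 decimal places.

In the reaction as written the Co³⁺/Co²⁺ couple is reduced (cathode) and Al³⁺/Al is oxidized (anode), so E°cell = E°(Co³⁺/Co²⁺) − E°(Al³⁺/Al).
E°(Al³⁺/Al) = E°(cathode) − E°cell = +1.81 − (+3.48) = −1.67 V.

−1.67 V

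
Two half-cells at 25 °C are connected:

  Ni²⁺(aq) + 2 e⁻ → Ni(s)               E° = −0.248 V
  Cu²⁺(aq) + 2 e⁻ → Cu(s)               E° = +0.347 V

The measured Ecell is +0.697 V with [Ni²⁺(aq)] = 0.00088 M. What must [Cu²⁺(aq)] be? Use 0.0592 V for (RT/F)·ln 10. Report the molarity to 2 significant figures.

The Cu²⁺/Cu couple has the larger reduction potential, so it is the cathode: E°cell = +0.347 − (−0.248) = +0.595 V and n = 2.
Since E = E° − (0.0592/n)·log Q, log Q = n(E° − E)/0.0592 = −3.446.
Balancing electrons gives Cu²⁺(aq) + Ni(s) → Cu(s) + Ni²⁺(aq); thus Q = [Ni²⁺(aq)] / [Cu²⁺(aq)].
Isolating [Cu²⁺(aq)] in Q = 10^{−3.446} yields log [Cu²⁺(aq)] = 0.390, i.e. 2.5 M.

2.5 M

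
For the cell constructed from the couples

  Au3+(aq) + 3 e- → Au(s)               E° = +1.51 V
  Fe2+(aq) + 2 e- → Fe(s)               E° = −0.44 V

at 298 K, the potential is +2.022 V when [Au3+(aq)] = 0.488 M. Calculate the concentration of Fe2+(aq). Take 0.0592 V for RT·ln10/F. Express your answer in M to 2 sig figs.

With Au³⁺/Au at the cathode and Fe²⁺/Fe at the anode, E°cell = +1.51 − (−0.44) = +1.95 V (n = 6).
Rearranging E = E° − (0.0592/n)·log Q gives log Q = 6(+1.95 − (+2.022))/0.0592 = −7.297.
Balancing electrons gives 2 Au3+(aq) + 3 Fe(s) → 2 Au(s) + 3 Fe2+(aq); thus Q = [Fe2+(aq)]^3 / [Au3+(aq)]^2.
Solving for the unknown gives log [Fe2+(aq)] = −2.640, so [Fe2+(aq)] ≈ 0.0023 M.

0.0023 M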